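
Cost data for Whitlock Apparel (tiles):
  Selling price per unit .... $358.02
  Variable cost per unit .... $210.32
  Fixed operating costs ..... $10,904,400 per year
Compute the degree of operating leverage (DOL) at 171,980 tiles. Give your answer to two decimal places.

1.75

At 171,980 units, contribution = 171,980 × $147.70 = $25,401,446.00.
EBIT = $25,401,446.00 − $10,904,400 = $14,497,046.00.
DOL = contribution ÷ EBIT = $25,401,446.00 ÷ $14,497,046.00 = 1.7522.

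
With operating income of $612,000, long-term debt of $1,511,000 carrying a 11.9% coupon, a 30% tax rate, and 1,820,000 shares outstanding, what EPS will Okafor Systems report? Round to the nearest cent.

Pre-tax income = $612,000 − $179,809.00 = $432,191.00.
Net income = $432,191.00 × (1 − 0.30) = $302,533.70.
Per share: $302,533.70 / 1,820,000 shares = $0.17.

$0.17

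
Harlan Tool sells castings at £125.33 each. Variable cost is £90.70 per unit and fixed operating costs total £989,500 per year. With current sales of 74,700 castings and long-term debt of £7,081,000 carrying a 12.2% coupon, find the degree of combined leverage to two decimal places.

Total contribution margin = 74,700 × £34.63 = £2,586,861.00.
EBIT = £2,586,861.00 − £989,500 = £1,597,361.00. Interest = £863,882.00, so EBIT − I = £733,479.00.
DCL = contribution ÷ (EBIT − I) = £2,586,861.00 ÷ £733,479.00 = 3.5268.

3.53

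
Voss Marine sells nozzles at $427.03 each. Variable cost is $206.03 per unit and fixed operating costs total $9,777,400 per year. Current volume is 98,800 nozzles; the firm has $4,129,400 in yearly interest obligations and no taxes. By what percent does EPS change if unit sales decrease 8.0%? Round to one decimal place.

At 98,800 units, contribution = 98,800 × $221.00 = $21,834,800.00.
Subtracting fixed costs: EBIT = $21,834,800.00 − $9,777,400 = $12,057,400.00.
Interest = $4,129,400.00, so EBIT − I = $7,928,000.00.
DCL = total CM / (EBIT − I) = $21,834,800.00 / $7,928,000.00 = 2.7541.
EPS therefore changes by 2.7541 × (-8.0%) = -22.0%.

-22.0%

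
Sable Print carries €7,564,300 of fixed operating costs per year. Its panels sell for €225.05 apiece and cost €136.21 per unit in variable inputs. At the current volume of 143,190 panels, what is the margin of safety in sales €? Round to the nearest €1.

€13,062,981

Unit CM = price − variable cost = €225.05 − €136.21 = €88.84. Break-even units = €7,564,300 ÷ €88.84 = 85,145.20; break-even revenue = 85,145.20 × €225.05 = €19,161,928.35.
Actual sales revenue = 143,190 × €225.05 = €32,224,909.50.
Margin of safety = €32,224,909.50 − €19,161,928.35 = €13,062,981.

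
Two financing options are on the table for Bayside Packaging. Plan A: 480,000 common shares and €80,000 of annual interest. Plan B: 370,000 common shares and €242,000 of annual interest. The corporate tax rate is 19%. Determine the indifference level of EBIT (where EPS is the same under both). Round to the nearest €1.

€786,909

Set EPS_A = EPS_B: (EBIT − €80,000)(1 − 0.19) ÷ 480,000 = (EBIT − €242,000)(1 − 0.19) ÷ 370,000.
Cancelling (1 − t) and cross-multiplying: 370,000·(EBIT − 80,000) = 480,000·(EBIT − 242,000).
EBIT × (480,000 − 370,000) = 242,000 × 480,000 − 80,000 × 370,000 = 86,560,000,000, so EBIT = 86,560,000,000 ÷ 110,000 = 786,909.09.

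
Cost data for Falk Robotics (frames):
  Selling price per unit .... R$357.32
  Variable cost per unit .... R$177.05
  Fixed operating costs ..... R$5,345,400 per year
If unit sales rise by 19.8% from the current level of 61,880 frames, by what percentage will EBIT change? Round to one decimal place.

+38.0%

At 61,880 units, contribution = 61,880 × R$180.27 = R$11,155,107.60.
EBIT = R$11,155,107.60 − R$5,345,400 = R$5,809,707.60.
Degree of operating leverage = R$11,155,107.60 / R$5,809,707.60 = 1.9201.
%ΔEBIT = DOL × %ΔSales = 1.9201 × +19.8% = +38.0%.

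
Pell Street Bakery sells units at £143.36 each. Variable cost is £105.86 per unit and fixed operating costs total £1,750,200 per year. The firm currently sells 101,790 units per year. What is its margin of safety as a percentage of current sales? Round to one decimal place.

Contribution margin per unit = £143.36 − £105.86 = £37.50. Break-even units = £1,750,200 ÷ £37.50 = 46,672.00; break-even revenue = 46,672.00 × £143.36 = £6,690,897.92.
Current sales = 101,790 × £143.36 = £14,592,614.40.
Margin of safety = (£14,592,614.40 − £6,690,897.92) ÷ £14,592,614.40 = 54.1%.

54.1%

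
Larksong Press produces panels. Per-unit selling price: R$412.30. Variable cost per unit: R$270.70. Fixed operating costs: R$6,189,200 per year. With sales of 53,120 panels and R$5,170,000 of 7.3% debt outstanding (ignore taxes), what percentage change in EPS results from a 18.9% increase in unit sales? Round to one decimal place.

Total contribution margin = 53,120 × R$141.60 = R$7,521,792.00.
Operating income = contribution − fixed costs = R$7,521,792.00 − R$6,189,200 = R$1,332,592.00.
Interest = R$377,410.00, so EBIT − I = R$955,182.00.
DCL = total CM / (EBIT − I) = R$7,521,792.00 / R$955,182.00 = 7.8747.
%ΔEPS = DCL × %ΔSales = 7.8747 × +18.9% = +148.8%.

+148.8%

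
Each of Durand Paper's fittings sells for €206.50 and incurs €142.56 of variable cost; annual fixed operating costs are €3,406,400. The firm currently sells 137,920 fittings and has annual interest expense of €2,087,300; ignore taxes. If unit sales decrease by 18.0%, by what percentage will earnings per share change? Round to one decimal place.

At 137,920 units, contribution = 137,920 × €63.94 = €8,818,604.80.
Operating income = contribution − fixed costs = €8,818,604.80 − €3,406,400 = €5,412,204.80.
After interest of €2,087,300.00, pre-tax earnings = €3,324,904.80.
Degree of combined leverage = contribution ÷ (EBIT − I) = €8,818,604.80 ÷ €3,324,904.80 = 2.6523.
EPS therefore changes by 2.6523 × (-18.0%) = -47.7%.

-47.7%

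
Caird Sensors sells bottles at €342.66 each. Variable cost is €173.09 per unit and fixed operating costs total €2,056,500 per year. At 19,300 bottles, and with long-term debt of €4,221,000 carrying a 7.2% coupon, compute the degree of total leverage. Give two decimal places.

Total contribution margin = 19,300 × €169.57 = €3,272,701.00.
Subtracting fixed costs: EBIT = €3,272,701.00 − €2,056,500 = €1,216,201.00. Interest = €303,912.00, so EBIT − I = €912,289.00.
DCL = contribution ÷ (EBIT − I) = €3,272,701.00 ÷ €912,289.00 = 3.5874.

3.59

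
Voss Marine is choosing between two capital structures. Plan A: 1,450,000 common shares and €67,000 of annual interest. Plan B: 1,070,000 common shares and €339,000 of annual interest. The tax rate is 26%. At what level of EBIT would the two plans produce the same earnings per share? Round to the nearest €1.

€1,104,895

Set EPS_A = EPS_B: (EBIT − €67,000)(1 − 0.26) ÷ 1,450,000 = (EBIT − €339,000)(1 − 0.26) ÷ 1,070,000.
The (1 − t) factor cancels: (EBIT − 67,000) × 1,070,000 = (EBIT − 339,000) × 1,450,000.
Solving, EBIT = (339,000·1,450,000 − 67,000·1,070,000) / (1,450,000 − 1,070,000) = 419,860,000,000 / 380,000 = 1,104,894.74.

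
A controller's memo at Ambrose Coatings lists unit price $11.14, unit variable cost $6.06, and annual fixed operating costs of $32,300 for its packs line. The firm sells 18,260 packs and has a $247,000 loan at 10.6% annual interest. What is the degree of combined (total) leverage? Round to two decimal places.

At 18,260 units, contribution = 18,260 × $5.08 = $92,760.80.
Operating income = contribution − fixed costs = $92,760.80 − $32,300 = $60,460.80. Interest = $26,182.00.
DOL = $92,760.80 ÷ $60,460.80 = 1.5342; DFL = $60,460.80 ÷ $34,278.80 = 1.7638.
DCL = DOL × DFL = 1.5342 × 1.7638 = 2.7060.

2.71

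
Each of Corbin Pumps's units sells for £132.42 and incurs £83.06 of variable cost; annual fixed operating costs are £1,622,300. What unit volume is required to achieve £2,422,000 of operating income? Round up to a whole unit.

81,935 units

Each unit contributes £132.42 − £83.06 = £49.36.
Required volume = (fixed costs + target profit) ÷ CM = (£1,622,300 + £2,422,000) ÷ £49.36 = 81,934.76, so 81,935 units.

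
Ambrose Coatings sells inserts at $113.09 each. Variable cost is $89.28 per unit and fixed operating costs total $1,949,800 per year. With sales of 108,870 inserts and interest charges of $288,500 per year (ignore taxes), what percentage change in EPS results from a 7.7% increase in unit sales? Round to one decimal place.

Total contribution margin = 108,870 × $23.81 = $2,592,194.70.
Operating income = contribution − fixed costs = $2,592,194.70 − $1,949,800 = $642,394.70.
Interest = $288,500.00, so EBIT − I = $353,894.70.
Degree of combined leverage = contribution ÷ (EBIT − I) = $2,592,194.70 ÷ $353,894.70 = 7.3248.
EPS therefore changes by 7.3248 × (+7.7%) = +56.4%.

+56.4%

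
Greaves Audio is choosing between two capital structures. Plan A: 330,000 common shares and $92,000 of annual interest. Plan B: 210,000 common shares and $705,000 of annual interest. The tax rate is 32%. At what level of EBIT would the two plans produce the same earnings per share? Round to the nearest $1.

Set EPS_A = EPS_B: (EBIT − $92,000)(1 − 0.32) ÷ 330,000 = (EBIT − $705,000)(1 − 0.32) ÷ 210,000.
Cancelling (1 − t) and cross-multiplying: 210,000·(EBIT − 92,000) = 330,000·(EBIT − 705,000).
Solving, EBIT = (705,000·330,000 − 92,000·210,000) / (330,000 − 210,000) = 213,330,000,000 / 120,000 = 1,777,750.00.

$1,777,750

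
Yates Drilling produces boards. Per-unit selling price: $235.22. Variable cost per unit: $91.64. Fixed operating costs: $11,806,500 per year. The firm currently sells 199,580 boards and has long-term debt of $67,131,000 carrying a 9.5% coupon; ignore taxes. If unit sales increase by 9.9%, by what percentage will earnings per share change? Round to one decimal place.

+27.1%

At 199,580 units, contribution = 199,580 × $143.58 = $28,655,696.40.
Subtracting fixed costs: EBIT = $28,655,696.40 − $11,806,500 = $16,849,196.40.
After interest of $6,377,445.00, pre-tax earnings = $10,471,751.40.
Degree of combined leverage = contribution ÷ (EBIT − I) = $28,655,696.40 ÷ $10,471,751.40 = 2.7365.
EPS therefore changes by 2.7365 × (+9.9%) = +27.1%.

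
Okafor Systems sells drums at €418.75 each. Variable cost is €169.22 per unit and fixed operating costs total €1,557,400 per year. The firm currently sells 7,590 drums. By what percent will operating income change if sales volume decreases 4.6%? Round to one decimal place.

-25.9%

At 7,590 units, contribution = 7,590 × €249.53 = €1,893,932.70.
Subtracting fixed costs: EBIT = €1,893,932.70 − €1,557,400 = €336,532.70.
So DOL = total CM / EBIT = €1,893,932.70 / €336,532.70 = 5.6278.
Operating income changes by 5.6278 × -4.6% = -25.9%.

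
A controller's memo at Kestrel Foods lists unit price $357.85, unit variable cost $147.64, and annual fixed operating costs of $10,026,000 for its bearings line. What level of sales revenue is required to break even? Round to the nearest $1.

CM per unit = $357.85 − $147.64 = $210.21; CM ratio = $210.21 / $357.85 = 0.5874.
Break-even sales = FC ÷ CM ratio = $10,026,000 × $357.85 / $210.21 = $17,067,714.

$17,067,714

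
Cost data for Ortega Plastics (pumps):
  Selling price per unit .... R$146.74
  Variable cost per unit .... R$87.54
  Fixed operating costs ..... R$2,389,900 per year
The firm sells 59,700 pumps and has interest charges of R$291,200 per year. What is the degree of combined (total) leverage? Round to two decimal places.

4.14

Total contribution margin = 59,700 × R$59.20 = R$3,534,240.00.
Subtracting fixed costs: EBIT = R$3,534,240.00 − R$2,389,900 = R$1,144,340.00. Interest = R$291,200.00, so EBIT − I = R$853,140.00.
Degree of total leverage = total CM / (EBIT − interest) = R$3,534,240.00 / R$853,140.00 = 4.1426.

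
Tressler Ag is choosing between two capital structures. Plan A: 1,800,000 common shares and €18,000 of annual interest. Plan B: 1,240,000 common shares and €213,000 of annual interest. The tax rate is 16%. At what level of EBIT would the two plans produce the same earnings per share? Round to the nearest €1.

At indifference, (EBIT − 18,000)(1 − t)/1,800,000 = (EBIT − 213,000)(1 − t)/1,240,000.
Cancelling (1 − t) and cross-multiplying: 1,240,000·(EBIT − 18,000) = 1,800,000·(EBIT − 213,000).
EBIT × (1,800,000 − 1,240,000) = 213,000 × 1,800,000 − 18,000 × 1,240,000 = 361,080,000,000, so EBIT = 361,080,000,000 ÷ 560,000 = 644,785.71.

€644,786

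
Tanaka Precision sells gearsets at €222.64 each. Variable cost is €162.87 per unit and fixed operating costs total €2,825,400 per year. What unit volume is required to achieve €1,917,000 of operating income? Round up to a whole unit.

Unit CM = price − variable cost = €222.64 − €162.87 = €59.77.
Need Q such that Q × €59.77 − €2,825,400 = €1,917,000, i.e. Q = €4,742,400 / €59.77 = 79,344.15 → 79,345.

79,345 gearsets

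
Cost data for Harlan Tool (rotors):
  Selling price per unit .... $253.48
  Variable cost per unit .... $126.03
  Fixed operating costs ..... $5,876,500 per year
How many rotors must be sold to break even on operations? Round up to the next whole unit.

46,109 rotors

Unit CM = price − variable cost = $253.48 − $126.03 = $127.45.
Break-even volume = fixed costs ÷ CM per unit = $5,876,500 ÷ $127.45 = 46,108.28, so 46,109 rotors.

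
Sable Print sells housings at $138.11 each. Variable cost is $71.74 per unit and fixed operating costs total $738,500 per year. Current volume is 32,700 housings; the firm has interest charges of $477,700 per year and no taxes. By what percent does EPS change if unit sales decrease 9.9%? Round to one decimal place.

-22.5%

Total contribution margin = 32,700 × $66.37 = $2,170,299.00.
EBIT = $2,170,299.00 − $738,500 = $1,431,799.00.
After interest of $477,700.00, pre-tax earnings = $954,099.00.
DCL = total CM / (EBIT − I) = $2,170,299.00 / $954,099.00 = 2.2747.
EPS therefore changes by 2.2747 × (-9.9%) = -22.5%.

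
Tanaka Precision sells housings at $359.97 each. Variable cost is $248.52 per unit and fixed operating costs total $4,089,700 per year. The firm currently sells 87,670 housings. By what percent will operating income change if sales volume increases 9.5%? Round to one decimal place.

+16.3%

At 87,670 units, contribution = 87,670 × $111.45 = $9,770,821.50.
Subtracting fixed costs: EBIT = $9,770,821.50 − $4,089,700 = $5,681,121.50.
DOL = contribution ÷ EBIT = $9,770,821.50 ÷ $5,681,121.50 = 1.7199.
Operating income changes by 1.7199 × +9.5% = +16.3%.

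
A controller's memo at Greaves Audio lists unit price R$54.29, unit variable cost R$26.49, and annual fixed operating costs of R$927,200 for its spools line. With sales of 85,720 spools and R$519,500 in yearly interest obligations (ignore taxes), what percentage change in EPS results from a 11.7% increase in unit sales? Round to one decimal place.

Contribution at this volume is 85,720 × R$27.80 = R$2,383,016.00.
Subtracting fixed costs: EBIT = R$2,383,016.00 − R$927,200 = R$1,455,816.00.
Interest = R$519,500.00, so EBIT − I = R$936,316.00.
DCL = total CM / (EBIT − I) = R$2,383,016.00 / R$936,316.00 = 2.5451.
%ΔEPS = DCL × %ΔSales = 2.5451 × +11.7% = +29.8%.

+29.8%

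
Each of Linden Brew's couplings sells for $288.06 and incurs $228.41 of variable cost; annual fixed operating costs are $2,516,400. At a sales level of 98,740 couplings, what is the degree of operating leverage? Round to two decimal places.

1.75

Contribution at this volume is 98,740 × $59.65 = $5,889,841.00.
Operating income = contribution − fixed costs = $5,889,841.00 − $2,516,400 = $3,373,441.00.
DOL = contribution ÷ EBIT = $5,889,841.00 ÷ $3,373,441.00 = 1.7459.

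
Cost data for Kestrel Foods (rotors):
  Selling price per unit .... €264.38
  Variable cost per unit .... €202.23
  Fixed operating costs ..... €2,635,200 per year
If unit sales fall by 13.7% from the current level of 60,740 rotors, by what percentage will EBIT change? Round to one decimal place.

Total contribution margin = 60,740 × €62.15 = €3,774,991.00.
EBIT = €3,774,991.00 − €2,635,200 = €1,139,791.00.
So DOL = total CM / EBIT = €3,774,991.00 / €1,139,791.00 = 3.3120.
%ΔEBIT = DOL × %ΔSales = 3.3120 × -13.7% = -45.4%.

-45.4%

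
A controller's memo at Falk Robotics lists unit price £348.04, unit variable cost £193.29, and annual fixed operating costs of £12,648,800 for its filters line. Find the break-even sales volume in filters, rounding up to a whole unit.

Contribution margin per unit = £348.04 − £193.29 = £154.75.
Units to break even: £12,648,800 ÷ £154.75 = 81,737.00, rounded up to 81,737.

81,737 filters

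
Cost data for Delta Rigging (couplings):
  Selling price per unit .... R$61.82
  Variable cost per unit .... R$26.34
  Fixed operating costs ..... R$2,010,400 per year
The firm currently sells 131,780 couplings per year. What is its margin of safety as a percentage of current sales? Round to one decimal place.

Each unit contributes R$61.82 − R$26.34 = R$35.48. Break-even units = R$2,010,400 ÷ R$35.48 = 56,662.91; break-even revenue = 56,662.91 × R$61.82 = R$3,502,901.01.
Current sales = 131,780 × R$61.82 = R$8,146,639.60.
Margin of safety = (R$8,146,639.60 − R$3,502,901.01) ÷ R$8,146,639.60 = 57.0%.

57.0%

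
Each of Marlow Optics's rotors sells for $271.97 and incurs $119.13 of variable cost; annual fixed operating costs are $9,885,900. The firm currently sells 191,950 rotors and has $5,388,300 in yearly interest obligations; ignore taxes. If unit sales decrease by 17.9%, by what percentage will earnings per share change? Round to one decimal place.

-37.3%

At 191,950 units, contribution = 191,950 × $152.84 = $29,337,638.00.
EBIT = $29,337,638.00 − $9,885,900 = $19,451,738.00.
Interest = $5,388,300.00, so EBIT − I = $14,063,438.00.
DCL = total CM / (EBIT − I) = $29,337,638.00 / $14,063,438.00 = 2.0861.
%ΔEPS = DCL × %ΔSales = 2.0861 × -17.9% = -37.3%.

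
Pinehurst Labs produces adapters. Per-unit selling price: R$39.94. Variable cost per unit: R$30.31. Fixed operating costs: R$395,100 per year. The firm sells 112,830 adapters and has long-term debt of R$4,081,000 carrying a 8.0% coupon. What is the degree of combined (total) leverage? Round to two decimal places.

At 112,830 units, contribution = 112,830 × R$9.63 = R$1,086,552.90.
Subtracting fixed costs: EBIT = R$1,086,552.90 − R$395,100 = R$691,452.90. Interest = R$326,480.00, so EBIT − I = R$364,972.90.
DCL = contribution ÷ (EBIT − I) = R$1,086,552.90 ÷ R$364,972.90 = 2.9771.

2.98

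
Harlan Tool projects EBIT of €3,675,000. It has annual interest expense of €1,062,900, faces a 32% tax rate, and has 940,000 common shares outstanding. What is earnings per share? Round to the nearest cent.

Pre-tax income = €3,675,000 − €1,062,900.00 = €2,612,100.00.
After tax at 32%: net income = €2,612,100.00 × 0.68 = €1,776,228.00.
EPS = €1,776,228.00 ÷ 940,000 = €1.89.

€1.89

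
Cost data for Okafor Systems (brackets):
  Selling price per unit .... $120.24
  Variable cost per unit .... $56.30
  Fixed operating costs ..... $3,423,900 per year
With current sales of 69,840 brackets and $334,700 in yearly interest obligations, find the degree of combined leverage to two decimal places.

6.32

At 69,840 units, contribution = 69,840 × $63.94 = $4,465,569.60.
EBIT = $4,465,569.60 − $3,423,900 = $1,041,669.60. Interest = $334,700.00.
DOL = $4,465,569.60 ÷ $1,041,669.60 = 4.2869; DFL = $1,041,669.60 ÷ $706,969.60 = 1.4734.
DCL = DOL × DFL = 4.2869 × 1.4734 = 6.3163.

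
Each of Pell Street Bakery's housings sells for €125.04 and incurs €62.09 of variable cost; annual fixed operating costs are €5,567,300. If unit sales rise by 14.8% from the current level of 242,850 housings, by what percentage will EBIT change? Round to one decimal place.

+23.3%

Total contribution margin = 242,850 × €62.95 = €15,287,407.50.
EBIT = €15,287,407.50 − €5,567,300 = €9,720,107.50.
So DOL = total CM / EBIT = €15,287,407.50 / €9,720,107.50 = 1.5728.
%ΔEBIT = DOL × %ΔSales = 1.5728 × +14.8% = +23.3%.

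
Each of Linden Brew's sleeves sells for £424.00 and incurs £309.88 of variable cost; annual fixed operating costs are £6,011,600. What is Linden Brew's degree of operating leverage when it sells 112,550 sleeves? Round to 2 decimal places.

1.88

Total contribution margin = 112,550 × £114.12 = £12,844,206.00.
Operating income = contribution − fixed costs = £12,844,206.00 − £6,011,600 = £6,832,606.00.
DOL = contribution ÷ EBIT = £12,844,206.00 ÷ £6,832,606.00 = 1.8798.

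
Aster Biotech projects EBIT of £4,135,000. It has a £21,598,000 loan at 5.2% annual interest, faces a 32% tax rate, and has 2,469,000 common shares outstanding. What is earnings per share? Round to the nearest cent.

£0.83

Pre-tax income = £4,135,000 − £1,123,096.00 = £3,011,904.00.
After tax at 32%: net income = £3,011,904.00 × 0.68 = £2,048,094.72.
Per share: £2,048,094.72 / 2,469,000 shares = £0.83.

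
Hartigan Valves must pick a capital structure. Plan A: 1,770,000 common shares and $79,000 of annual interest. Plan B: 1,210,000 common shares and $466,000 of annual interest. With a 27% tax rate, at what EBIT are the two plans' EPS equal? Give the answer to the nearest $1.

$1,302,196

At indifference, (EBIT − 79,000)(1 − t)/1,770,000 = (EBIT − 466,000)(1 − t)/1,210,000.
The (1 − t) factor cancels: (EBIT − 79,000) × 1,210,000 = (EBIT − 466,000) × 1,770,000.
Solving, EBIT = (466,000·1,770,000 − 79,000·1,210,000) / (1,770,000 − 1,210,000) = 729,230,000,000 / 560,000 = 1,302,196.43.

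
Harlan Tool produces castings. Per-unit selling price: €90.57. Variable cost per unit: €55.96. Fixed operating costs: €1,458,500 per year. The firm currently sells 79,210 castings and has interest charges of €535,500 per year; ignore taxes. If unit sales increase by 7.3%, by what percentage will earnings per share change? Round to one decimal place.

+26.8%

Contribution at this volume is 79,210 × €34.61 = €2,741,458.10.
Operating income = contribution − fixed costs = €2,741,458.10 − €1,458,500 = €1,282,958.10.
After interest of €535,500.00, pre-tax earnings = €747,458.10.
Degree of combined leverage = contribution ÷ (EBIT − I) = €2,741,458.10 ÷ €747,458.10 = 3.6677.
%ΔEPS = DCL × %ΔSales = 3.6677 × +7.3% = +26.8%.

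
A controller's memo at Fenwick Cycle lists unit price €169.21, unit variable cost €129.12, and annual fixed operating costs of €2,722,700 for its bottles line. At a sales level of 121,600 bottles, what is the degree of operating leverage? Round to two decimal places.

Contribution at this volume is 121,600 × €40.09 = €4,874,944.00.
Subtracting fixed costs: EBIT = €4,874,944.00 − €2,722,700 = €2,152,244.00.
DOL = contribution ÷ EBIT = €4,874,944.00 ÷ €2,152,244.00 = 2.2651.

2.27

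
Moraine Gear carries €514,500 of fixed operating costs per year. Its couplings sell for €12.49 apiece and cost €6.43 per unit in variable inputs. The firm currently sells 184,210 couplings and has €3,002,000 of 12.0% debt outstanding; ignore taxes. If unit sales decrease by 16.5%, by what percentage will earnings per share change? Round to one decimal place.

At 184,210 units, contribution = 184,210 × €6.06 = €1,116,312.60.
EBIT = €1,116,312.60 − €514,500 = €601,812.60.
Interest = €360,240.00, so EBIT − I = €241,572.60.
Degree of combined leverage = contribution ÷ (EBIT − I) = €1,116,312.60 ÷ €241,572.60 = 4.6210.
EPS therefore changes by 4.6210 × (-16.5%) = -76.2%.

-76.2%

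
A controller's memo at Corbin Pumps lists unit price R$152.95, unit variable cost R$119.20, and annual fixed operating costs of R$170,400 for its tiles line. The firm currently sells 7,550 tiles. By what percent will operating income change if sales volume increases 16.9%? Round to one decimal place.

+51.0%

Contribution at this volume is 7,550 × R$33.75 = R$254,812.50.
Subtracting fixed costs: EBIT = R$254,812.50 − R$170,400 = R$84,412.50.
So DOL = total CM / EBIT = R$254,812.50 / R$84,412.50 = 3.0187.
Operating income changes by 3.0187 × +16.9% = +51.0%.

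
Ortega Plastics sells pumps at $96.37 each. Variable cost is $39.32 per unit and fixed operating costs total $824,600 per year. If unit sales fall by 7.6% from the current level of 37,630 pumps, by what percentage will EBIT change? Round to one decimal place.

-12.3%

At 37,630 units, contribution = 37,630 × $57.05 = $2,146,791.50.
Subtracting fixed costs: EBIT = $2,146,791.50 − $824,600 = $1,322,191.50.
DOL = contribution ÷ EBIT = $2,146,791.50 ÷ $1,322,191.50 = 1.6237.
Operating income changes by 1.6237 × -7.6% = -12.3%.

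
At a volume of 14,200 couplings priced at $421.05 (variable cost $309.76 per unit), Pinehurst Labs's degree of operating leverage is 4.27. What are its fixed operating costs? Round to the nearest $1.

Contribution at this volume is 14,200 × $111.29 = $1,580,318.00.
Since DOL = CM ÷ EBIT, EBIT = $1,580,318.00 ÷ 4.27 = $370,097.89.
Fixed costs = CM − EBIT = $1,580,318.00 − $370,097.89 = $1,210,220.

$1,210,220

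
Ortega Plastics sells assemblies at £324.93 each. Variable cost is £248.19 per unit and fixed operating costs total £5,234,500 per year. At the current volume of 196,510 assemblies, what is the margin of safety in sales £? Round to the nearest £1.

£41,688,245

Contribution margin per unit = £324.93 − £248.19 = £76.74. Break-even units = £5,234,500 ÷ £76.74 = 68,210.84; break-even revenue = 68,210.84 × £324.93 = £22,163,748.83.
Current sales = 196,510 × £324.93 = £63,851,994.30.
Margin of safety = £63,851,994.30 − £22,163,748.83 = £41,688,245.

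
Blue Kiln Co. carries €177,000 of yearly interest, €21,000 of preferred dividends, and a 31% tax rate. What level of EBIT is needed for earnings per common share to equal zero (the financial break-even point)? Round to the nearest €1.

Preferred dividends are paid after tax, so their pre-tax equivalent is €21,000 ÷ (1 − 0.31) = €30,434.78.
EPS = 0 when EBIT covers interest plus the pre-tax preferred burden: €177,000 + €30,434.78 = €207,434.78.

€207,435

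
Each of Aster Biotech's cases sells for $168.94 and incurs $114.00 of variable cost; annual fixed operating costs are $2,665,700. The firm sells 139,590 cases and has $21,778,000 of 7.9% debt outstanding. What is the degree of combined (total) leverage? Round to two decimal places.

Contribution at this volume is 139,590 × $54.94 = $7,669,074.60.
EBIT = $7,669,074.60 − $2,665,700 = $5,003,374.60. Interest = $1,720,462.00.
DOL = $7,669,074.60 ÷ $5,003,374.60 = 1.5328; DFL = $5,003,374.60 ÷ $3,282,912.60 = 1.5241.
Combined leverage = 1.5328 × 1.5241 = 2.3361.

2.34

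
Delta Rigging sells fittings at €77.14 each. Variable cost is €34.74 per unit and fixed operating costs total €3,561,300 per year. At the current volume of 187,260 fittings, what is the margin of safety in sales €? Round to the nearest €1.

Contribution margin per unit = €77.14 − €34.74 = €42.40. Break-even units = €3,561,300 ÷ €42.40 = 83,992.92; break-even revenue = 83,992.92 × €77.14 = €6,479,214.20.
Actual sales revenue = 187,260 × €77.14 = €14,445,236.40.
Margin of safety = €14,445,236.40 − €6,479,214.20 = €7,966,022.

€7,966,022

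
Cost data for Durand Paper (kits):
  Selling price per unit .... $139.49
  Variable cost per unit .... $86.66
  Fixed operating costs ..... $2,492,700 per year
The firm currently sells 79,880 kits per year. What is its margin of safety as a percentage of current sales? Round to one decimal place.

Unit CM = price − variable cost = $139.49 − $86.66 = $52.83. Break-even units = $2,492,700 ÷ $52.83 = 47,183.42; break-even revenue = 47,183.42 × $139.49 = $6,581,615.05.
Actual sales revenue = 79,880 × $139.49 = $11,142,461.20.
Margin of safety = ($11,142,461.20 − $6,581,615.05) ÷ $11,142,461.20 = 40.9%.

40.9%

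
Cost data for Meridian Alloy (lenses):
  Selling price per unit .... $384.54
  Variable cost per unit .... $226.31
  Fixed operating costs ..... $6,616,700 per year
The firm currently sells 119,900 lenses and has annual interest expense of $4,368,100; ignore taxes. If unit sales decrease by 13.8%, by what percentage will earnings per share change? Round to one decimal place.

-32.8%

Total contribution margin = 119,900 × $158.23 = $18,971,777.00.
Operating income = contribution − fixed costs = $18,971,777.00 − $6,616,700 = $12,355,077.00.
Interest = $4,368,100.00, so EBIT − I = $7,986,977.00.
DCL = total CM / (EBIT − I) = $18,971,777.00 / $7,986,977.00 = 2.3753.
%ΔEPS = DCL × %ΔSales = 2.3753 × -13.8% = -32.8%.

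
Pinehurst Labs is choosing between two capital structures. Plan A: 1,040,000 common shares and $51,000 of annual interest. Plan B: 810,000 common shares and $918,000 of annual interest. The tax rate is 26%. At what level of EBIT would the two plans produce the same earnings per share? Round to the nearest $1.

At indifference, (EBIT − 51,000)(1 − t)/1,040,000 = (EBIT − 918,000)(1 − t)/810,000.
Cancelling (1 − t) and cross-multiplying: 810,000·(EBIT − 51,000) = 1,040,000·(EBIT − 918,000).
EBIT × (1,040,000 − 810,000) = 918,000 × 1,040,000 − 51,000 × 810,000 = 913,410,000,000, so EBIT = 913,410,000,000 ÷ 230,000 = 3,971,347.83.

$3,971,348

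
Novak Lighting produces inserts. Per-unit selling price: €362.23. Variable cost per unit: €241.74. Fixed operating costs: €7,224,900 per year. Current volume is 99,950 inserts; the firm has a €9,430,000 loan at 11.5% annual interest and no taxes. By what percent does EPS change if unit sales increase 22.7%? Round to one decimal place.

+73.2%

At 99,950 units, contribution = 99,950 × €120.49 = €12,042,975.50.
Subtracting fixed costs: EBIT = €12,042,975.50 − €7,224,900 = €4,818,075.50.
Interest = €1,084,450.00, so EBIT − I = €3,733,625.50.
Degree of combined leverage = contribution ÷ (EBIT − I) = €12,042,975.50 ÷ €3,733,625.50 = 3.2255.
%ΔEPS = DCL × %ΔSales = 3.2255 × +22.7% = +73.2%.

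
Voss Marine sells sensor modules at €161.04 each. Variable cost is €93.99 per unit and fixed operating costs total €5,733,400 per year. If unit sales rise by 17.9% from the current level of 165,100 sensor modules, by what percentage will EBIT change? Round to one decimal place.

Total contribution margin = 165,100 × €67.05 = €11,069,955.00.
EBIT = €11,069,955.00 − €5,733,400 = €5,336,555.00.
So DOL = total CM / EBIT = €11,069,955.00 / €5,336,555.00 = 2.0744.
%ΔEBIT = DOL × %ΔSales = 2.0744 × +17.9% = +37.1%.

+37.1%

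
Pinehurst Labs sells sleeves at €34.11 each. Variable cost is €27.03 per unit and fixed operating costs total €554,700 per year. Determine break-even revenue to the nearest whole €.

CM per unit = €34.11 − €27.03 = €7.08; CM ratio = €7.08 / €34.11 = 0.2076.
Break-even sales = FC ÷ CM ratio = €554,700 × €34.11 / €7.08 = €2,672,432.

€2,672,432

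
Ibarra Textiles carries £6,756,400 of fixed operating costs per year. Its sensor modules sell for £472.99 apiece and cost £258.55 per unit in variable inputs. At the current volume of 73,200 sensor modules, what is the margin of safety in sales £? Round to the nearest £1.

£19,720,286

Unit CM = price − variable cost = £472.99 − £258.55 = £214.44. Break-even units = £6,756,400 ÷ £214.44 = 31,507.18; break-even revenue = 31,507.18 × £472.99 = £14,902,581.78.
Actual sales revenue = 73,200 × £472.99 = £34,622,868.00.
Margin of safety = £34,622,868.00 − £14,902,581.78 = £19,720,286.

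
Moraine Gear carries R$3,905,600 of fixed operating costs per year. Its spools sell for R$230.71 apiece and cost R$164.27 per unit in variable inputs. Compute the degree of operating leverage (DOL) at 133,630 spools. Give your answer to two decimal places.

Contribution at this volume is 133,630 × R$66.44 = R$8,878,377.20.
EBIT = R$8,878,377.20 − R$3,905,600 = R$4,972,777.20.
Degree of operating leverage = R$8,878,377.20 / R$4,972,777.20 = 1.7854.

1.79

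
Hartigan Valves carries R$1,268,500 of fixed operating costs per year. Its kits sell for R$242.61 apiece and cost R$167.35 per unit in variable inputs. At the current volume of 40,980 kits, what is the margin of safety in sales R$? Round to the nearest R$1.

Unit CM = price − variable cost = R$242.61 − R$167.35 = R$75.26. Break-even units = R$1,268,500 ÷ R$75.26 = 16,854.90; break-even revenue = 16,854.90 × R$242.61 = R$4,089,168.02.
Current sales = 40,980 × R$242.61 = R$9,942,157.80.
Margin of safety = R$9,942,157.80 − R$4,089,168.02 = R$5,852,990.

R$5,852,990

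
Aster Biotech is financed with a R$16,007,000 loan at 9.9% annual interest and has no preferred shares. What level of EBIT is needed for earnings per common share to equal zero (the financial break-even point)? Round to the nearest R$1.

R$1,584,693

Annual interest = 9.9% × R$16,007,000 = R$1,584,693.00.
Without preferred stock the financial break-even is simply EBIT = interest = R$1,584,693.00.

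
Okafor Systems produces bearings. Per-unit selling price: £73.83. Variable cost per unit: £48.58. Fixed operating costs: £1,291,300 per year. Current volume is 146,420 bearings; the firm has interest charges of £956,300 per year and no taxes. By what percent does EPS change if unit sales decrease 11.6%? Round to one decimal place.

At 146,420 units, contribution = 146,420 × £25.25 = £3,697,105.00.
EBIT = £3,697,105.00 − £1,291,300 = £2,405,805.00.
After interest of £956,300.00, pre-tax earnings = £1,449,505.00.
DCL = total CM / (EBIT − I) = £3,697,105.00 / £1,449,505.00 = 2.5506.
%ΔEPS = DCL × %ΔSales = 2.5506 × -11.6% = -29.6%.

-29.6%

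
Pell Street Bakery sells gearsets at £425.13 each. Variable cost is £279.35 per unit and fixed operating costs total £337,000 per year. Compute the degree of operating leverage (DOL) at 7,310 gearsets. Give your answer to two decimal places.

1.46

At 7,310 units, contribution = 7,310 × £145.78 = £1,065,651.80.
Operating income = contribution − fixed costs = £1,065,651.80 − £337,000 = £728,651.80.
So DOL = total CM / EBIT = £1,065,651.80 / £728,651.80 = 1.4625.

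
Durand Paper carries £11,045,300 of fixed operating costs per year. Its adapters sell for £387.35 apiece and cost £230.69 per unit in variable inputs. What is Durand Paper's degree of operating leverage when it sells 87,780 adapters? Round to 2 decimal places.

5.08

Contribution at this volume is 87,780 × £156.66 = £13,751,614.80.
Subtracting fixed costs: EBIT = £13,751,614.80 − £11,045,300 = £2,706,314.80.
So DOL = total CM / EBIT = £13,751,614.80 / £2,706,314.80 = 5.0813.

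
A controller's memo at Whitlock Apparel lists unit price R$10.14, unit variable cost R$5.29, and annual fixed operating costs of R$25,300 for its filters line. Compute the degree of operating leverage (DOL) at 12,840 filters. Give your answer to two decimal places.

1.68

Contribution at this volume is 12,840 × R$4.85 = R$62,274.00.
Subtracting fixed costs: EBIT = R$62,274.00 − R$25,300 = R$36,974.00.
So DOL = total CM / EBIT = R$62,274.00 / R$36,974.00 = 1.6843.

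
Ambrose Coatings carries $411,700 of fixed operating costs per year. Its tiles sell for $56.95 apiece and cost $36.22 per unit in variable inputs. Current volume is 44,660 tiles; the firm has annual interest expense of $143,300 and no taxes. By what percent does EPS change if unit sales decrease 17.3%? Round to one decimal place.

-43.2%

At 44,660 units, contribution = 44,660 × $20.73 = $925,801.80.
Subtracting fixed costs: EBIT = $925,801.80 − $411,700 = $514,101.80.
Interest = $143,300.00, so EBIT − I = $370,801.80.
Degree of combined leverage = contribution ÷ (EBIT − I) = $925,801.80 ÷ $370,801.80 = 2.4968.
EPS therefore changes by 2.4968 × (-17.3%) = -43.2%.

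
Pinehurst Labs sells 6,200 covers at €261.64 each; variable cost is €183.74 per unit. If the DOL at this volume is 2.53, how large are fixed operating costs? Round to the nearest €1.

€292,079

At 6,200 units, contribution = 6,200 × €77.90 = €482,980.00.
DOL = contribution / EBIT, so EBIT = €482,980.00 / 2.53 = €190,901.19.
And FC = contribution − EBIT = €482,980.00 − €190,901.19 = €292,079.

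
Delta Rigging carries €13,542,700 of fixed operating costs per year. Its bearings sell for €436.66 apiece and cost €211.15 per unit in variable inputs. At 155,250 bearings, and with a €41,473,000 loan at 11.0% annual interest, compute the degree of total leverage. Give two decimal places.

2.07

Total contribution margin = 155,250 × €225.51 = €35,010,427.50.
Subtracting fixed costs: EBIT = €35,010,427.50 − €13,542,700 = €21,467,727.50. Interest = €4,562,030.00, so EBIT − I = €16,905,697.50.
DCL = contribution ÷ (EBIT − I) = €35,010,427.50 ÷ €16,905,697.50 = 2.0709.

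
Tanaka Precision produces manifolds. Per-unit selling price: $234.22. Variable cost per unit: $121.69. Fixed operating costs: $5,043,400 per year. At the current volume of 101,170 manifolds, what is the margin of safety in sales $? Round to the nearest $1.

$13,198,702

Contribution margin per unit = $234.22 − $121.69 = $112.53. Break-even units = $5,043,400 ÷ $112.53 = 44,818.27; break-even revenue = 44,818.27 × $234.22 = $10,497,335.36.
Current sales = 101,170 × $234.22 = $23,696,037.40.
Margin of safety = $23,696,037.40 − $10,497,335.36 = $13,198,702.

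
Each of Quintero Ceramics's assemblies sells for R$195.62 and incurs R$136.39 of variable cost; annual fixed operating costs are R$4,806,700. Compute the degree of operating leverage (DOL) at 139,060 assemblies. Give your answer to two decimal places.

2.40

At 139,060 units, contribution = 139,060 × R$59.23 = R$8,236,523.80.
Subtracting fixed costs: EBIT = R$8,236,523.80 − R$4,806,700 = R$3,429,823.80.
So DOL = total CM / EBIT = R$8,236,523.80 / R$3,429,823.80 = 2.4014.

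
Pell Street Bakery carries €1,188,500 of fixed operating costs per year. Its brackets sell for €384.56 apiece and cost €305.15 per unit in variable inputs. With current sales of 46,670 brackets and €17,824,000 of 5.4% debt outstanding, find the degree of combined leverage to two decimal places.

2.38

At 46,670 units, contribution = 46,670 × €79.41 = €3,706,064.70.
EBIT = €3,706,064.70 − €1,188,500 = €2,517,564.70. Interest = €962,496.00.
DOL = €3,706,064.70 ÷ €2,517,564.70 = 1.4721; DFL = €2,517,564.70 ÷ €1,555,068.70 = 1.6189.
Combined leverage = 1.4721 × 1.6189 = 2.3832.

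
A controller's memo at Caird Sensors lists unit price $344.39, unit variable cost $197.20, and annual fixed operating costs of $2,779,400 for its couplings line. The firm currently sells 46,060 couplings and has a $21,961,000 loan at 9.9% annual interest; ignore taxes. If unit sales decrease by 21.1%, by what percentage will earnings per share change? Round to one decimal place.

-78.3%

Total contribution margin = 46,060 × $147.19 = $6,779,571.40.
Subtracting fixed costs: EBIT = $6,779,571.40 − $2,779,400 = $4,000,171.40.
Interest = $2,174,139.00, so EBIT − I = $1,826,032.40.
DCL = total CM / (EBIT − I) = $6,779,571.40 / $1,826,032.40 = 3.7127.
%ΔEPS = DCL × %ΔSales = 3.7127 × -21.1% = -78.3%.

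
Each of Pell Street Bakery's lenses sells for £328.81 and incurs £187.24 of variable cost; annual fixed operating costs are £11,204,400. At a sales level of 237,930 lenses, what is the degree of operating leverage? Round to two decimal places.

1.50

Contribution at this volume is 237,930 × £141.57 = £33,683,750.10.
Subtracting fixed costs: EBIT = £33,683,750.10 − £11,204,400 = £22,479,350.10.
So DOL = total CM / EBIT = £33,683,750.10 / £22,479,350.10 = 1.4984.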